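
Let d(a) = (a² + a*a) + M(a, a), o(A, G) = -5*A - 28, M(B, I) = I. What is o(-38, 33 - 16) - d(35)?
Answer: -2323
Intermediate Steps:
o(A, G) = -28 - 5*A
d(a) = a + 2*a² (d(a) = (a² + a*a) + a = (a² + a²) + a = 2*a² + a = a + 2*a²)
o(-38, 33 - 16) - d(35) = (-28 - 5*(-38)) - 35*(1 + 2*35) = (-28 + 190) - 35*(1 + 70) = 162 - 35*71 = 162 - 1*2485 = 162 - 2485 = -2323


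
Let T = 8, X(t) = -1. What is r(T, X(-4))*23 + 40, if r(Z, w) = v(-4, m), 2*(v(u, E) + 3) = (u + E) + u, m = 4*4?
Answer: 63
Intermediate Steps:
m = 16
v(u, E) = -3 + u + E/2 (v(u, E) = -3 + ((u + E) + u)/2 = -3 + ((E + u) + u)/2 = -3 + (E + 2*u)/2 = -3 + (u + E/2) = -3 + u + E/2)
r(Z, w) = 1 (r(Z, w) = -3 - 4 + (½)*16 = -3 - 4 + 8 = 1)
r(T, X(-4))*23 + 40 = 1*23 + 40 = 23 + 40 = 63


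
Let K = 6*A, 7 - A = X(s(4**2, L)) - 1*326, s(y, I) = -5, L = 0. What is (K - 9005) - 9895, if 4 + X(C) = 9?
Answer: -16932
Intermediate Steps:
X(C) = 5 (X(C) = -4 + 9 = 5)
A = 328 (A = 7 - (5 - 1*326) = 7 - (5 - 326) = 7 - 1*(-321) = 7 + 321 = 328)
K = 1968 (K = 6*328 = 1968)
(K - 9005) - 9895 = (1968 - 9005) - 9895 = -7037 - 9895 = -16932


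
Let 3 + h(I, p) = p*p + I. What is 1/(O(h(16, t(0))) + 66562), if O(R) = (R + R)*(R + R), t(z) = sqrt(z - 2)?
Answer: 1/67046 ≈ 1.4915e-5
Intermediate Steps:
t(z) = sqrt(-2 + z)
h(I, p) = -3 + I + p**2 (h(I, p) = -3 + (p*p + I) = -3 + (p**2 + I) = -3 + (I + p**2) = -3 + I + p**2)
O(R) = 4*R**2 (O(R) = (2*R)*(2*R) = 4*R**2)
1/(O(h(16, t(0))) + 66562) = 1/(4*(-3 + 16 + (sqrt(-2 + 0))**2)**2 + 66562) = 1/(4*(-3 + 16 + (sqrt(-2))**2)**2 + 66562) = 1/(4*(-3 + 16 + (I*sqrt(2))**2)**2 + 66562) = 1/(4*(-3 + 16 - 2)**2 + 66562) = 1/(4*11**2 + 66562) = 1/(4*121 + 66562) = 1/(484 + 66562) = 1/67046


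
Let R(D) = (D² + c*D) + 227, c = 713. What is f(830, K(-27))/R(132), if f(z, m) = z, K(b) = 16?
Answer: 830/111767 ≈ 0.0074262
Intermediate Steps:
R(D) = 227 + D² + 713*D (R(D) = (D² + 713*D) + 227 = 227 + D² + 713*D)
f(830, K(-27))/R(132) = 830/(227 + 132² + 713*132) = 830/(227 + 17424 + 94116) = 830/111767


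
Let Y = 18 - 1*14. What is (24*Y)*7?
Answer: 672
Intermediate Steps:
Y = 4 (Y = 18 - 14 = 4)
(24*Y)*7 = (24*4)*7 = 96*7 = 672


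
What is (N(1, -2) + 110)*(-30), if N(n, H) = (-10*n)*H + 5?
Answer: -4050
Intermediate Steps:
N(n, H) = 5 - 10*H*n (N(n, H) = -10*H*n + 5 = 5 - 10*H*n)
(N(1, -2) + 110)*(-30) = ((5 - 10*(-2)*1) + 110)*(-30) = ((5 + 20) + 110)*(-30) = (25 + 110)*(-30) = 135*(-30) = -4050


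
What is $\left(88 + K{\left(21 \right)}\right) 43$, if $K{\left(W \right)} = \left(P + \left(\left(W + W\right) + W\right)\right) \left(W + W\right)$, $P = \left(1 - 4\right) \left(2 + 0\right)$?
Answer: $106726$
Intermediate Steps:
$P = -6$ ($P = \left(-3\right) 2 = -6$)
$K{\left(W \right)} = 2 W \left(-6 + 3 W\right)$ ($K{\left(W \right)} = \left(-6 + \left(\left(W + W\right) + W\right)\right) \left(W + W\right) = \left(-6 + \left(2 W + W\right)\right) 2 W = \left(-6 + 3 W\right) 2 W = 2 W \left(-6 + 3 W\right)$)
$\left(88 + K{\left(21 \right)}\right) 43 = \left(88 + 6 \cdot 21 \left(-2 + 21\right)\right) 43 = \left(88 + 6 \cdot 21 \cdot 19\right) 43 = \left(88 + 2394\right) 43 = 2482 \cdot 43 = 106726$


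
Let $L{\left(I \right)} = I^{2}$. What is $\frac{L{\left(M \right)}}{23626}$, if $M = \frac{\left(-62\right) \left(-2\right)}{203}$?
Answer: $\frac{7688}{486801917} \approx 1.5793 \cdot 10^{-5}$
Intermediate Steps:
$M = \frac{124}{203}$ ($M = 124 \cdot \frac{1}{203} = \frac{124}{203} \approx 0.61084$)
$\frac{L{\left(M \right)}}{23626} = \frac{\left(\frac{124}{203}\right)^{2}}{23626} = \frac{15376}{41209} \cdot \frac{1}{23626} = \frac{7688}{486801917}$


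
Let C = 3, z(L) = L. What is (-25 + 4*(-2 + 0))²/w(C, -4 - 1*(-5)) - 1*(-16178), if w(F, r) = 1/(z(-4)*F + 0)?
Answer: 3110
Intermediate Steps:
w(F, r) = -1/(4*F) (w(F, r) = 1/(-4*F + 0) = 1/(-4*F) = -1/(4*F))
(-25 + 4*(-2 + 0))²/w(C, -4 - 1*(-5)) - 1*(-16178) = (-25 + 4*(-2 + 0))²/((-¼/3)) - 1*(-16178) = (-25 + 4*(-2))²/((-¼*⅓)) + 16178 = (-25 - 8)²/(-1/12) + 16178 = (-33)²*(-12) + 16178 = 1089*(-12) + 16178 = -13068 + 16178 = 3110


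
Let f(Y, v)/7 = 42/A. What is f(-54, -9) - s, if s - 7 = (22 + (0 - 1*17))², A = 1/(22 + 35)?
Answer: 16726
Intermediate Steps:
A = 1/57 ≈ 0.017544
s = 32 (s = 7 + (22 + (0 - 1*17))² = 7 + (22 + (0 - 17))² = 7 + (22 - 17)² = 7 + 5² = 7 + 25 = 32)
f(Y, v) = 16758 (f(Y, v) = 7*(42/(1/57)) = 7*(42*57) = 7*2394 = 16758)
f(-54, -9) - s = 16758 - 1*32 = 16758 - 32 = 16726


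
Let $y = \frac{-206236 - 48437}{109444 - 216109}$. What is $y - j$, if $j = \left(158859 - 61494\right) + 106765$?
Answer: $- \frac{7257757259}{35555} \approx -2.0413 \cdot 10^{5}$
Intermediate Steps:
$j = 204130$ ($j = \left(158859 - 61494\right) + 106765 = 97365 + 106765 = 204130$)
$y = \frac{84891}{35555}$ ($y = - \frac{254673}{-106665} = \left(-254673\right) \left(- \frac{1}{106665}\right) = \frac{84891}{35555} \approx 2.3876$)
$y - j = \frac{84891}{35555} - 204130 = - \frac{7257757259}{35555}$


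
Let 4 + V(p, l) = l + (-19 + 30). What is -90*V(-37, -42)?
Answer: 3150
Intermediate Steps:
V(p, l) = 7 + l (V(p, l) = -4 + (l + (-19 + 30)) = -4 + (l + 11) = -4 + (11 + l) = 7 + l)
-90*V(-37, -42) = -90*(7 - 42) = -90*(-35) = 3150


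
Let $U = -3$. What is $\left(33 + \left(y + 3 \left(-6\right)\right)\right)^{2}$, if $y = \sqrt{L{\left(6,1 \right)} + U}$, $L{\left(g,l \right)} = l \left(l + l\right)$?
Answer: $\left(15 + i\right)^{2} \approx 224.0 + 30.0 i$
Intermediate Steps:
$L{\left(g,l \right)} = 2 l^{2}$ ($L{\left(g,l \right)} = l 2 l = 2 l^{2}$)
$y = i$ ($y = \sqrt{2 \cdot 1^{2} - 3} = \sqrt{2 \cdot 1 - 3} = \sqrt{2 - 3} = \sqrt{-1} = i \approx 1.0 i$)
$\left(33 + \left(y + 3 \left(-6\right)\right)\right)^{2} = \left(33 + \left(i + 3 \left(-6\right)\right)\right)^{2} = \left(33 - \left(18 - i\right)\right)^{2} = \left(15 + i\right)^{2}$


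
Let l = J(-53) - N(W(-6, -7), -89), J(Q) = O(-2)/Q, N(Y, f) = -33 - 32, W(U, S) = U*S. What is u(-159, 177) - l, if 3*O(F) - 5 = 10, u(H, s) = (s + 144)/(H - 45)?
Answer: -239591/3604 ≈ -66.479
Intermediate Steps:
W(U, S) = S*U
u(H, s) = (144 + s)/(-45 + H)
N(Y, f) = -65
O(F) = 5 (O(F) = 5/3 + (1/3)*10 = 5/3 + 10/3 = 5)
J(Q) = 5/Q
l = 3440/53 (l = 5/(-53) - 1*(-65) = 5*(-1/53) + 65 = -5/53 + 65 = 3440/53 ≈ 64.906)
u(-159, 177) - l = (144 + 177)/(-45 - 159) - 1*3440/53 = 321/(-204) - 3440/53 = -1/204*321 - 3440/53 = -107/68 - 3440/53 = -239591/3604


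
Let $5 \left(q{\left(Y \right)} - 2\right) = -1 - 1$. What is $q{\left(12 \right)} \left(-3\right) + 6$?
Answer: $\frac{6}{5} \approx 1.2$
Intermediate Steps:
$q{\left(Y \right)} = \frac{8}{5}$ ($q{\left(Y \right)} = 2 + \frac{-1 - 1}{5} = 2 + \frac{1}{5} \left(-2\right) = 2 - \frac{2}{5} = \frac{8}{5}$)
$q{\left(12 \right)} \left(-3\right) + 6 = \frac{8}{5} \left(-3\right) + 6 = - \frac{24}{5} + 6 = \frac{6}{5}$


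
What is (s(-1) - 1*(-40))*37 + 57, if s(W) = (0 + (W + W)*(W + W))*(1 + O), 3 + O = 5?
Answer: 1981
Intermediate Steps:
O = 2 (O = -3 + 5 = 2)
s(W) = 12*W² (s(W) = (0 + (W + W)*(W + W))*(1 + 2) = (0 + (2*W)*(2*W))*3 = (0 + 4*W²)*3 = (4*W²)*3 = 12*W²)
(s(-1) - 1*(-40))*37 + 57 = (12*(-1)² - 1*(-40))*37 + 57 = (12*1 + 40)*37 + 57 = (12 + 40)*37 + 57 = 52*37 + 57 = 1924 + 57 = 1981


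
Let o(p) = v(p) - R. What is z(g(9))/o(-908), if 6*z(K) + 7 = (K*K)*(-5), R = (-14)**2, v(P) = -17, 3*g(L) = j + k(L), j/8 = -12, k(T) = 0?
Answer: 1709/426 ≈ 4.0117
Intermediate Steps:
j = -96 (j = 8*(-12) = -96)
g(L) = -32 (g(L) = (-96 + 0)/3 = (1/3)*(-96) = -32)
R = 196
z(K) = -7/6 - 5*K**2/6 (z(K) = -7/6 + ((K*K)*(-5))/6 = -7/6 + (K**2*(-5))/6 = -7/6 + (-5*K**2)/6 = -7/6 - 5*K**2/6)
o(p) = -213 (o(p) = -17 - 1*196 = -17 - 196 = -213)
z(g(9))/o(-908) = (-7/6 - 5/6*(-32)**2)/(-213) = (-7/6 - 5/6*1024)*(-1/213) = (-7/6 - 2560/3)*(-1/213) = -1709/2*(-1/213) = 1709/426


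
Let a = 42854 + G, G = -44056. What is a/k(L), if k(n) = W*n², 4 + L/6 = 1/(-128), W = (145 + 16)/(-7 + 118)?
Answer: -182165504/127110627 ≈ -1.4331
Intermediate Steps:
a = -1202 (a = 42854 - 44056 = -1202)
W = 161/111 ≈ 1.4505
L = -1539/64 (L = -24 + 6/(-128) = -24 + 6*(-1/128) = -24 - 3/64 = -1539/64 ≈ -24.047)
k(n) = 161*n²/111
a/k(L) = -1202/(161*(-1539/64)²/111) = -1202/((161/111)*(2368521/4096)) = -1202/127110627/151552 = -1202*151552/127110627 = -182165504/127110627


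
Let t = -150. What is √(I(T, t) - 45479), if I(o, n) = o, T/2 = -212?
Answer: I*√45903 ≈ 214.25*I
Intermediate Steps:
T = -424 (T = 2*(-212) = -424)
√(I(T, t) - 45479) = √(-424 - 45479) = √(-45903) = I*√45903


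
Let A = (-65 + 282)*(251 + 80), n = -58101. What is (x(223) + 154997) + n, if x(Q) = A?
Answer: 168723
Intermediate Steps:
A = 71827 (A = 217*331 = 71827)
x(Q) = 71827
(x(223) + 154997) + n = (71827 + 154997) - 58101 = 226824 - 58101 = 168723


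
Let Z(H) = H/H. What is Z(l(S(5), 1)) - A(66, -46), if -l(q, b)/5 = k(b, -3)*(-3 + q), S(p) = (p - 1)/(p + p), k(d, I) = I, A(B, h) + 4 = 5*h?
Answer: 235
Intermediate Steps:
A(B, h) = -4 + 5*h
S(p) = (-1 + p)/(2*p) (S(p) = (-1 + p)/((2*p)) = (-1 + p)*(1/(2*p)) = (-1 + p)/(2*p))
l(q, b) = -45 + 15*q (l(q, b) = -(-15)*(-3 + q) = -5*(9 - 3*q) = -45 + 15*q)
Z(H) = 1
Z(l(S(5), 1)) - A(66, -46) = 1 - (-4 + 5*(-46)) = 1 - (-4 - 230) = 1 - 1*(-234) = 1 + 234 = 235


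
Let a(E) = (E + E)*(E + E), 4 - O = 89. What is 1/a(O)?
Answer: 1/28900 ≈ 3.4602e-5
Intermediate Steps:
O = -85 (O = 4 - 1*89 = 4 - 89 = -85)
a(E) = 4*E**2 (a(E) = (2*E)*(2*E) = 4*E**2)
1/a(O) = 1/(4*(-85)**2) = 1/(4*7225) = 1/28900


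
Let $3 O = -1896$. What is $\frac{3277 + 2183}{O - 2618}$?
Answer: $- \frac{42}{25} \approx -1.68$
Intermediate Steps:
$O = -632$ ($O = \frac{1}{3} \left(-1896\right) = -632$)
$\frac{3277 + 2183}{O - 2618} = \frac{3277 + 2183}{-632 - 2618} = \frac{5460}{-3250} = 5460 \left(- \frac{1}{3250}\right) = - \frac{42}{25}$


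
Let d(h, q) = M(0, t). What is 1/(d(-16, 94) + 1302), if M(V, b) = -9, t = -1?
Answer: 1/1293 ≈ 0.00077340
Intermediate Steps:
d(h, q) = -9
1/(d(-16, 94) + 1302) = 1/(-9 + 1302) = 1/1293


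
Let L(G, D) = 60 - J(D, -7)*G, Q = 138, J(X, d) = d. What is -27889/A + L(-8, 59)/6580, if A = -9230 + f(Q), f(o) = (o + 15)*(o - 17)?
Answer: -45868122/15270535 ≈ -3.0037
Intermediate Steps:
f(o) = (-17 + o)*(15 + o) (f(o) = (15 + o)*(-17 + o) = (-17 + o)*(15 + o))
L(G, D) = 60 + 7*G (L(G, D) = 60 - (-7)*G = 60 + 7*G)
A = 9283 (A = -9230 + (-255 + 138² - 2*138) = -9230 + (-255 + 19044 - 276) = -9230 + 18513 = 9283)
-27889/A + L(-8, 59)/6580 = -27889/9283 + (60 + 7*(-8))/6580 = -27889*1/9283 + (60 - 56)*(1/6580) = -27889/9283 + 4*(1/6580) = -27889/9283 + 1/1645 = -45868122/15270535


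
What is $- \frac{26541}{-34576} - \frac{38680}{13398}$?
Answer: $- \frac{490901681}{231624624} \approx -2.1194$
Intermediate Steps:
$- \frac{26541}{-34576} - \frac{38680}{13398} = \left(-26541\right) \left(- \frac{1}{34576}\right) - \frac{19340}{6699} = \frac{26541}{34576} - \frac{19340}{6699} = - \frac{490901681}{231624624}$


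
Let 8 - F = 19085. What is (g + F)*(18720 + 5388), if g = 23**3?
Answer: -166586280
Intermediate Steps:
F = -19077 (F = 8 - 1*19085 = 8 - 19085 = -19077)
g = 12167
(g + F)*(18720 + 5388) = (12167 - 19077)*(18720 + 5388) = -6910*24108 = -166586280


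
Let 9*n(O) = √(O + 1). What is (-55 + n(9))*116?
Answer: -6380 + 116*√10/9 ≈ -6339.2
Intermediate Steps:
n(O) = √(1 + O)/9 (n(O) = √(O + 1)/9 = √(1 + O)/9)
(-55 + n(9))*116 = (-55 + √(1 + 9)/9)*116 = (-55 + √10/9)*116 = -6380 + 116*√10/9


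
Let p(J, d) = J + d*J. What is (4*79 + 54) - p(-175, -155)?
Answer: -26580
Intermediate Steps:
p(J, d) = J + J*d
(4*79 + 54) - p(-175, -155) = (4*79 + 54) - (-175)*(1 - 155) = (316 + 54) - (-175)*(-154) = 370 - 1*26950 = 370 - 26950 = -26580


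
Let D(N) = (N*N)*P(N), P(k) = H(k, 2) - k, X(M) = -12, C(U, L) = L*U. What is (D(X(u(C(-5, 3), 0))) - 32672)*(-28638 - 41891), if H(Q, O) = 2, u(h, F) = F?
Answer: 2162137024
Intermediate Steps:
P(k) = 2 - k
D(N) = N²*(2 - N) (D(N) = (N*N)*(2 - N) = N²*(2 - N))
(D(X(u(C(-5, 3), 0))) - 32672)*(-28638 - 41891) = ((-12)²*(2 - 1*(-12)) - 32672)*(-28638 - 41891) = (144*(2 + 12) - 32672)*(-70529) = (144*14 - 32672)*(-70529) = (2016 - 32672)*(-70529) = -30656*(-70529) = 2162137024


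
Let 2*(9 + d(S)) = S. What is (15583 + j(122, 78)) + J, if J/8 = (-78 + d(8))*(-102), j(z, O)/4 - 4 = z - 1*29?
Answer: 83699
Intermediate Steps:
j(z, O) = -100 + 4*z (j(z, O) = 16 + 4*(z - 1*29) = 16 + 4*(z - 29) = 16 + 4*(-29 + z) = 16 + (-116 + 4*z) = -100 + 4*z)
d(S) = -9 + S/2
J = 67728 (J = 8*((-78 + (-9 + (1/2)*8))*(-102)) = 8*((-78 + (-9 + 4))*(-102)) = 8*((-78 - 5)*(-102)) = 8*(-83*(-102)) = 8*8466 = 67728)
(15583 + j(122, 78)) + J = (15583 + (-100 + 4*122)) + 67728 = (15583 + (-100 + 488)) + 67728 = (15583 + 388) + 67728 = 15971 + 67728 = 83699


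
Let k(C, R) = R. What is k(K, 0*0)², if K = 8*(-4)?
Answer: 0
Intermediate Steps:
K = -32
k(K, 0*0)² = (0*0)² = 0² = 0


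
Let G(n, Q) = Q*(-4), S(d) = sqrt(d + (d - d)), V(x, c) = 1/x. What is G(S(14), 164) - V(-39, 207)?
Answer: -25583/39 ≈ -655.97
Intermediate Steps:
S(d) = sqrt(d) (S(d) = sqrt(d + 0) = sqrt(d))
G(n, Q) = -4*Q
G(S(14), 164) - V(-39, 207) = -4*164 - 1/(-39) = -656 - 1*(-1/39) = -656 + 1/39 = -25583/39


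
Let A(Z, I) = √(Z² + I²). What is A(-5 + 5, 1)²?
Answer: 1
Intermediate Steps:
A(Z, I) = √(I² + Z²)
A(-5 + 5, 1)² = (√(1² + (-5 + 5)²))² = (√(1 + 0²))² = (√(1 + 0))² = (√1)² = 1² = 1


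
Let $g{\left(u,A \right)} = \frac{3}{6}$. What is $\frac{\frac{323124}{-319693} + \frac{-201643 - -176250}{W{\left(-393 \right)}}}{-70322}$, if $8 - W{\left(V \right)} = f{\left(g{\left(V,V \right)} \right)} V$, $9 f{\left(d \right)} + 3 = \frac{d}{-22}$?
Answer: $- \frac{533141361780}{183976955453291} \approx -0.0028979$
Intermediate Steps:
$g{\left(u,A \right)} = \frac{1}{2}$ ($g{\left(u,A \right)} = 3 \cdot \frac{1}{6} = \frac{1}{2}$)
$f{\left(d \right)} = - \frac{1}{3} - \frac{d}{198}$ ($f{\left(d \right)} = - \frac{1}{3} + \frac{d \frac{1}{-22}}{9} = - \frac{1}{3} + \frac{d \left(- \frac{1}{22}\right)}{9} = - \frac{1}{3} + \frac{\left(- \frac{1}{22}\right) d}{9} = - \frac{1}{3} - \frac{d}{198}$)
$W{\left(V \right)} = 8 + \frac{133 V}{396}$ ($W{\left(V \right)} = 8 - \left(- \frac{1}{3} - \frac{1}{396}\right) V = 8 - - \frac{133 V}{396} = 8 + \frac{133 V}{396}$)
$\frac{\frac{323124}{-319693} + \frac{-201643 - -176250}{W{\left(-393 \right)}}}{-70322} = \frac{\frac{323124}{-319693} + \frac{-201643 - -176250}{8 + \frac{133}{396} \left(-393\right)}}{-70322} = \left(323124 \left(- \frac{1}{319693}\right) + \frac{-201643 + 176250}{8 - \frac{17423}{132}}\right) \left(- \frac{1}{70322}\right) = \left(- \frac{323124}{319693} - \frac{25393}{- \frac{16367}{132}}\right) \left(- \frac{1}{70322}\right) = \left(- \frac{323124}{319693} - - \frac{3351876}{16367}\right) \left(- \frac{1}{70322}\right) = \left(- \frac{323124}{319693} + \frac{3351876}{16367}\right) \left(- \frac{1}{70322}\right) = \frac{1066282723560}{5232415331} \left(- \frac{1}{70322}\right) = - \frac{533141361780}{183976955453291}$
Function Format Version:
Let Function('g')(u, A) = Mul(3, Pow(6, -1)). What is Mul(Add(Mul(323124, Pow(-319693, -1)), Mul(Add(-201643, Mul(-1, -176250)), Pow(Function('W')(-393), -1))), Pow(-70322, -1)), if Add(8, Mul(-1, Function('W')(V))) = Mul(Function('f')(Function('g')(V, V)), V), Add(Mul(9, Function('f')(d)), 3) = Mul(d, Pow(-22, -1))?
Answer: Rational(-533141361780, 183976955453291) ≈ -0.0028979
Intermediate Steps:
Function('g')(u, A) = Rational(1, 2) (Function('g')(u, A) = Mul(3, Rational(1, 6)) = Rational(1, 2))
Function('f')(d) = Add(Rational(-1, 3), Mul(Rational(-1, 198), d)) (Function('f')(d) = Add(Rational(-1, 3), Mul(Rational(1, 9), Mul(d, Pow(-22, -1)))) = Add(Rational(-1, 3), Mul(Rational(1, 9), Mul(d, Rational(-1, 22)))) = Add(Rational(-1, 3), Mul(Rational(1, 9), Mul(Rational(-1, 22), d))) = Add(Rational(-1, 3), Mul(Rational(-1, 198), d)))
Function('W')(V) = Add(8, Mul(Rational(133, 396), V)) (Function('W')(V) = Add(8, Mul(-1, Mul(Add(Rational(-1, 3), Mul(Rational(-1, 198), Rational(1, 2))), V))) = Add(8, Mul(-1, Mul(Add(Rational(-1, 3), Rational(-1, 396)), V))) = Add(8, Mul(-1, Mul(Rational(-133, 396), V))) = Add(8, Mul(Rational(133, 396), V)))
Mul(Add(Mul(323124, Pow(-319693, -1)), Mul(Add(-201643, Mul(-1, -176250)), Pow(Function('W')(-393), -1))), Pow(-70322, -1)) = Mul(Add(Mul(323124, Pow(-319693, -1)), Mul(Add(-201643, Mul(-1, -176250)), Pow(Add(8, Mul(Rational(133, 396), -393)), -1))), Pow(-70322, -1)) = Mul(Add(Mul(323124, Rational(-1, 319693)), Mul(Add(-201643, 176250), Pow(Add(8, Rational(-17423, 132)), -1))), Rational(-1, 70322)) = Mul(Add(Rational(-323124, 319693), Mul(-25393, Pow(Rational(-16367, 132), -1))), Rational(-1, 70322)) = Mul(Add(Rational(-323124, 319693), Mul(-25393, Rational(-132, 16367))), Rational(-1, 70322)) = Mul(Add(Rational(-323124, 319693), Rational(3351876, 16367)), Rational(-1, 70322)) = Mul(Rational(1066282723560, 5232415331), Rational(-1, 70322)) = Rational(-533141361780, 183976955453291)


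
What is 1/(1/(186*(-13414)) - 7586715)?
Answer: -2495004/18928884271861 ≈ -1.3181e-7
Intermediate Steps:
1/(1/(186*(-13414)) - 7586715) = 1/(1/(-2495004) - 7586715) = 1/(-1/2495004 - 7586715) = 1/(-18928884271861/2495004) = -2495004/18928884271861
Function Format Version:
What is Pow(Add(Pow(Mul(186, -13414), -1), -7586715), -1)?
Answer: Rational(-2495004, 18928884271861) ≈ -1.3181e-7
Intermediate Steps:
Pow(Add(Pow(Mul(186, -13414), -1), -7586715), -1) = Pow(Add(Pow(-2495004, -1), -7586715), -1) = Pow(Add(Rational(-1, 2495004), -7586715), -1) = Pow(Rational(-18928884271861, 2495004), -1) = Rational(-2495004, 18928884271861)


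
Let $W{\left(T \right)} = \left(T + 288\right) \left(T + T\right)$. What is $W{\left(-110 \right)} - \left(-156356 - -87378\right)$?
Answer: $29818$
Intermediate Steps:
$W{\left(T \right)} = 2 T \left(288 + T\right)$ ($W{\left(T \right)} = \left(288 + T\right) 2 T = 2 T \left(288 + T\right)$)
$W{\left(-110 \right)} - \left(-156356 - -87378\right) = 2 \left(-110\right) \left(288 - 110\right) - \left(-156356 - -87378\right) = 2 \left(-110\right) 178 - \left(-156356 + 87378\right) = -39160 - -68978 = -39160 + 68978 = 29818$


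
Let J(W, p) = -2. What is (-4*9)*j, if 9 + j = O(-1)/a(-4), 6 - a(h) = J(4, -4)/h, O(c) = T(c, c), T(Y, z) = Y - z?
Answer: 324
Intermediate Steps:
O(c) = 0 (O(c) = c - c = 0)
a(h) = 6 + 2/h (a(h) = 6 - (-2)/h = 6 + 2/h)
j = -9 (j = -9 + 0/(6 + 2/(-4)) = -9 + 0/(6 + 2*(-¼)) = -9 + 0/(6 - ½) = -9 + 0/(11/2) = -9 + 0*(2/11) = -9 + 0 = -9)
(-4*9)*j = -4*9*(-9) = -36*(-9) = 324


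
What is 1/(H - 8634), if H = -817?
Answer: -1/9451 ≈ -0.00010581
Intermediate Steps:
1/(H - 8634) = 1/(-817 - 8634) = 1/(-9451) = -1/9451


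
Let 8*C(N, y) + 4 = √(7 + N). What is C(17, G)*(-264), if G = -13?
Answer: 132 - 66*√6 ≈ -29.666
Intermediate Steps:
C(N, y) = -½ + √(7 + N)/8
C(17, G)*(-264) = (-½ + √(7 + 17)/8)*(-264) = (-½ + √24/8)*(-264) = (-½ + (2*√6)/8)*(-264) = (-½ + √6/4)*(-264) = 132 - 66*√6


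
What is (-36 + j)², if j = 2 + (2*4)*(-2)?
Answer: 2500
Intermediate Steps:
j = -14 (j = 2 + 8*(-2) = 2 - 16 = -14)
(-36 + j)² = (-36 - 14)² = (-50)² = 2500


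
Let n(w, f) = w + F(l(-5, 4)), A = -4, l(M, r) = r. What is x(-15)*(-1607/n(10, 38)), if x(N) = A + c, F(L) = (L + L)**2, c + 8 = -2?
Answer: 11249/37 ≈ 304.03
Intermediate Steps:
c = -10 (c = -8 - 2 = -10)
F(L) = 4*L**2 (F(L) = (2*L)**2 = 4*L**2)
n(w, f) = 64 + w (n(w, f) = w + 4*4**2 = w + 4*16 = w + 64 = 64 + w)
x(N) = -14 (x(N) = -4 - 10 = -14)
x(-15)*(-1607/n(10, 38)) = -(-22498)/(64 + 10) = -(-22498)/74 = -14*(-1607/74) = 11249/37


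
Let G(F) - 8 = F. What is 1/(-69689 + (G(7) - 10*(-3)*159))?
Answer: -1/64904 ≈ -1.5407e-5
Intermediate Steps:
G(F) = 8 + F
1/(-69689 + (G(7) - 10*(-3)*159)) = 1/(-69689 + ((8 + 7) - 10*(-3)*159)) = 1/(-69689 + (15 + 30*159)) = 1/(-69689 + (15 + 4770)) = 1/(-69689 + 4785) = 1/(-64904) = -1/64904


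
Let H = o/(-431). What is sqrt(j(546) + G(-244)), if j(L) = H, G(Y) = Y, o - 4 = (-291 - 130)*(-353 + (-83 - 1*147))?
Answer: I*sqrt(151113341)/431 ≈ 28.522*I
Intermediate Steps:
o = 245447 (o = 4 + (-291 - 130)*(-353 + (-83 - 1*147)) = 4 - 421*(-353 + (-83 - 147)) = 4 - 421*(-353 - 230) = 4 - 421*(-583) = 4 + 245443 = 245447)
H = -245447/431 (H = 245447/(-431) = 245447*(-1/431) = -245447/431 ≈ -569.48)
j(L) = -245447/431
sqrt(j(546) + G(-244)) = sqrt(-245447/431 - 244) = sqrt(-350611/431) = I*sqrt(151113341)/431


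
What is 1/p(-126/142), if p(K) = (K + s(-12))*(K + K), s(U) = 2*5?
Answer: -5041/81522 ≈ -0.061836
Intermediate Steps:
s(U) = 10
p(K) = 2*K*(10 + K) (p(K) = (K + 10)*(K + K) = (10 + K)*(2*K) = 2*K*(10 + K))
1/p(-126/142) = 1/(2*(-126/142)*(10 - 126/142)) = 1/(2*(-126*1/142)*(10 - 126*1/142)) = 1/(2*(-63/71)*(10 - 63/71)) = 1/(2*(-63/71)*(647/71)) = 1/(-81522/5041) = -5041/81522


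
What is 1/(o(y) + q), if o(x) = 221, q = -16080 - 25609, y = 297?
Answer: -1/41468 ≈ -2.4115e-5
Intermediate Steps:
q = -41689
1/(o(y) + q) = 1/(221 - 41689) = 1/(-41468) = -1/41468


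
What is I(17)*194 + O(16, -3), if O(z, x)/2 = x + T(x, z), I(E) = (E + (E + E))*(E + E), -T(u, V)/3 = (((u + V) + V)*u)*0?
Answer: 336390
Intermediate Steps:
T(u, V) = 0 (T(u, V) = -3*((u + V) + V)*u*0 = -3*((V + u) + V)*u*0 = -3*(u + 2*V)*u*0 = -3*u*(u + 2*V)*0 = -3*0 = 0)
I(E) = 6*E**2 (I(E) = (E + 2*E)*(2*E) = (3*E)*(2*E) = 6*E**2)
O(z, x) = 2*x (O(z, x) = 2*(x + 0) = 2*x)
I(17)*194 + O(16, -3) = (6*17**2)*194 + 2*(-3) = (6*289)*194 - 6 = 1734*194 - 6 = 336396 - 6 = 336390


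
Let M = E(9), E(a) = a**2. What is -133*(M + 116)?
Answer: -26201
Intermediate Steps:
M = 81 (M = 9**2 = 81)
-133*(M + 116) = -133*(81 + 116) = -133*197 = -26201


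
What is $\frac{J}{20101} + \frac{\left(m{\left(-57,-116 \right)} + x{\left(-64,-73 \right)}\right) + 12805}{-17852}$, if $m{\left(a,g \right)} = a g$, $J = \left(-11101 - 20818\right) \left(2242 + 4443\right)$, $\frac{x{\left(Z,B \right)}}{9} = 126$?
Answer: $- \frac{3809646345431}{358843052} \approx -10616.0$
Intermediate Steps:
$x{\left(Z,B \right)} = 1134$ ($x{\left(Z,B \right)} = 9 \cdot 126 = 1134$)
$J = -213378515$ ($J = \left(-31919\right) 6685 = -213378515$)
$\frac{J}{20101} + \frac{\left(m{\left(-57,-116 \right)} + x{\left(-64,-73 \right)}\right) + 12805}{-17852} = - \frac{213378515}{20101} + \frac{\left(\left(-57\right) \left(-116\right) + 1134\right) + 12805}{-17852} = \left(-213378515\right) \frac{1}{20101} + \left(\left(6612 + 1134\right) + 12805\right) \left(- \frac{1}{17852}\right) = - \frac{213378515}{20101} + \left(7746 + 12805\right) \left(- \frac{1}{17852}\right) = - \frac{213378515}{20101} + 20551 \left(- \frac{1}{17852}\right) = - \frac{213378515}{20101} - \frac{20551}{17852} = - \frac{3809646345431}{358843052}$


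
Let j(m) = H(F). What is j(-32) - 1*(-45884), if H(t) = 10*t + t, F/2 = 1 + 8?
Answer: 46082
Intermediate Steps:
F = 18 (F = 2*(1 + 8) = 2*9 = 18)
H(t) = 11*t
j(m) = 198 (j(m) = 11*18 = 198)
j(-32) - 1*(-45884) = 198 - 1*(-45884) = 198 + 45884 = 46082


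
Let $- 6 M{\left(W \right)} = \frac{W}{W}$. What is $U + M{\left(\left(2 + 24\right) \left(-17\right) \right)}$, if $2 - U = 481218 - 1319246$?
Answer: $\frac{5028179}{6} \approx 8.3803 \cdot 10^{5}$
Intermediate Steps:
$U = 838030$ ($U = 2 - \left(481218 - 1319246\right) = 2 - -838028 = 2 + 838028 = 838030$)
$M{\left(W \right)} = - \frac{1}{6}$ ($M{\left(W \right)} = - \frac{W \frac{1}{W}}{6} = \left(- \frac{1}{6}\right) 1 = - \frac{1}{6}$)
$U + M{\left(\left(2 + 24\right) \left(-17\right) \right)} = 838030 - \frac{1}{6} = \frac{5028179}{6}$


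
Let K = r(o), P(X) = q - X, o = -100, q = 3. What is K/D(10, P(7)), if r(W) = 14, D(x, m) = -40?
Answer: -7/20 ≈ -0.35000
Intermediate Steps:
P(X) = 3 - X
K = 14
K/D(10, P(7)) = 14/(-40) = 14*(-1/40) = -7/20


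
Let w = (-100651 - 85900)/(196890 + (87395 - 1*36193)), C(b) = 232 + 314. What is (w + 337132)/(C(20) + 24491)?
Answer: 83639565593/6211479404 ≈ 13.465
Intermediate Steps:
C(b) = 546
w = -186551/248092 (w = -186551/(196890 + (87395 - 36193)) = -186551/(196890 + 51202) = -186551/248092 ≈ -0.75194)
(w + 337132)/(C(20) + 24491) = (-186551/248092 + 337132)/(546 + 24491) = (83639565593/248092)/25037 = (83639565593/248092)*(1/25037) = 83639565593/6211479404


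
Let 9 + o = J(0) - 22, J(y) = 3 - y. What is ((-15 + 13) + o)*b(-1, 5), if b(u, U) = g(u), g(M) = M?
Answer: 30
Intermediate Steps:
b(u, U) = u
o = -28 (o = -9 + ((3 - 1*0) - 22) = -9 + ((3 + 0) - 22) = -9 + (3 - 22) = -9 - 19 = -28)
((-15 + 13) + o)*b(-1, 5) = ((-15 + 13) - 28)*(-1) = (-2 - 28)*(-1) = -30*(-1) = 30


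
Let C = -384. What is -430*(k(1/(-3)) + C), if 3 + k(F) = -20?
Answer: 175010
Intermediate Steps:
k(F) = -23 (k(F) = -3 - 20 = -23)
-430*(k(1/(-3)) + C) = -430*(-23 - 384) = -430*(-407) = 175010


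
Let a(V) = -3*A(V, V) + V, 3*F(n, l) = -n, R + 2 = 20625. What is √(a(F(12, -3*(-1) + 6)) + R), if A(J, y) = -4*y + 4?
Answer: √20559 ≈ 143.38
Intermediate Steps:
R = 20623 (R = -2 + 20625 = 20623)
A(J, y) = 4 - 4*y
F(n, l) = -n/3 (F(n, l) = (-n)/3 = -n/3)
a(V) = -12 + 13*V (a(V) = -3*(4 - 4*V) + V = (-12 + 12*V) + V = -12 + 13*V)
√(a(F(12, -3*(-1) + 6)) + R) = √((-12 + 13*(-⅓*12)) + 20623) = √((-12 + 13*(-4)) + 20623) = √((-12 - 52) + 20623) = √(-64 + 20623) = √20559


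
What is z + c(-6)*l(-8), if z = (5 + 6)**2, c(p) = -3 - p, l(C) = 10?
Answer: 151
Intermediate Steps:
z = 121 (z = 11**2 = 121)
z + c(-6)*l(-8) = 121 + (-3 - 1*(-6))*10 = 121 + (-3 + 6)*10 = 121 + 3*10 = 121 + 30 = 151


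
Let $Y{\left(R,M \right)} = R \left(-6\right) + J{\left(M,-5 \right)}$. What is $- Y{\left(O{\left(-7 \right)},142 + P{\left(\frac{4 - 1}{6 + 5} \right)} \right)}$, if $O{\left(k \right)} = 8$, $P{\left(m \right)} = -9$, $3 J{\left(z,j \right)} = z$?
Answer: $\frac{11}{3} \approx 3.6667$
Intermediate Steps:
$J{\left(z,j \right)} = \frac{z}{3}$
$Y{\left(R,M \right)} = - 6 R + \frac{M}{3}$ ($Y{\left(R,M \right)} = R \left(-6\right) + \frac{M}{3} = - 6 R + \frac{M}{3}$)
$- Y{\left(O{\left(-7 \right)},142 + P{\left(\frac{4 - 1}{6 + 5} \right)} \right)} = - (\left(-6\right) 8 + \frac{142 - 9}{3}) = - (-48 + \frac{1}{3} \cdot 133) = - (-48 + \frac{133}{3}) = \left(-1\right) \left(- \frac{11}{3}\right) = \frac{11}{3}$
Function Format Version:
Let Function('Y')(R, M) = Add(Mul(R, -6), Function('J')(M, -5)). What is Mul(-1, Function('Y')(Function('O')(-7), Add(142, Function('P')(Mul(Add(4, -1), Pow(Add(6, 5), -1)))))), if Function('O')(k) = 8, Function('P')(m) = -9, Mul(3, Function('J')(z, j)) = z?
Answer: Rational(11, 3) ≈ 3.6667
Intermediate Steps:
Function('J')(z, j) = Mul(Rational(1, 3), z)
Function('Y')(R, M) = Add(Mul(-6, R), Mul(Rational(1, 3), M)) (Function('Y')(R, M) = Add(Mul(R, -6), Mul(Rational(1, 3), M)) = Add(Mul(-6, R), Mul(Rational(1, 3), M)))
Mul(-1, Function('Y')(Function('O')(-7), Add(142, Function('P')(Mul(Add(4, -1), Pow(Add(6, 5), -1)))))) = Mul(-1, Add(Mul(-6, 8), Mul(Rational(1, 3), Add(142, -9)))) = Mul(-1, Add(-48, Mul(Rational(1, 3), 133))) = Mul(-1, Add(-48, Rational(133, 3))) = Mul(-1, Rational(-11, 3)) = Rational(11, 3)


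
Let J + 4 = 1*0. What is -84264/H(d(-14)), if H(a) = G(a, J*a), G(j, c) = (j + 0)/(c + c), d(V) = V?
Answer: 674112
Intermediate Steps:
J = -4 (J = -4 + 1*0 = -4 + 0 = -4)
G(j, c) = j/(2*c) (G(j, c) = j/((2*c)) = j*(1/(2*c)) = j/(2*c))
H(a) = -1/8 (H(a) = a/(2*((-4*a))) = a*(-1/(4*a))/2 = -1/8)
-84264/H(d(-14)) = -84264/(-1/8) = -84264*(-8) = 674112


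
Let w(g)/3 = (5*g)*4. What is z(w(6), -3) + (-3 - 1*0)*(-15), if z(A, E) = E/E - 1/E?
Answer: 139/3 ≈ 46.333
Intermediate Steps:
w(g) = 60*g (w(g) = 3*((5*g)*4) = 3*(20*g) = 60*g)
z(A, E) = 1 - 1/E
z(w(6), -3) + (-3 - 1*0)*(-15) = (-1 - 3)/(-3) + (-3 - 1*0)*(-15) = -⅓*(-4) + (-3 + 0)*(-15) = 4/3 - 3*(-15) = 4/3 + 45 = 139/3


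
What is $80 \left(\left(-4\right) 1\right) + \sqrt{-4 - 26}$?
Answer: $-320 + i \sqrt{30} \approx -320.0 + 5.4772 i$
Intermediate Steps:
$80 \left(\left(-4\right) 1\right) + \sqrt{-4 - 26} = 80 \left(-4\right) + \sqrt{-30} = -320 + i \sqrt{30}$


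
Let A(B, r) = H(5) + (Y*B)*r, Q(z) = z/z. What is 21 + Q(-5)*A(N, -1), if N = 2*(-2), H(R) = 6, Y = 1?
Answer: 31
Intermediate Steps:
Q(z) = 1
N = -4
A(B, r) = 6 + B*r (A(B, r) = 6 + (1*B)*r = 6 + B*r)
21 + Q(-5)*A(N, -1) = 21 + 1*(6 - 4*(-1)) = 21 + 1*(6 + 4) = 21 + 1*10 = 21 + 10 = 31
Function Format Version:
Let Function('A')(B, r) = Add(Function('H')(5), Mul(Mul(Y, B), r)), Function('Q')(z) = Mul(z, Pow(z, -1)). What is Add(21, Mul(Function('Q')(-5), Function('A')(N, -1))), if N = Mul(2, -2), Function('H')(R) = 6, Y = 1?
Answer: 31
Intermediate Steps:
Function('Q')(z) = 1
N = -4
Function('A')(B, r) = Add(6, Mul(B, r)) (Function('A')(B, r) = Add(6, Mul(Mul(1, B), r)) = Add(6, Mul(B, r)))
Add(21, Mul(Function('Q')(-5), Function('A')(N, -1))) = Add(21, Mul(1, Add(6, Mul(-4, -1)))) = Add(21, Mul(1, Add(6, 4))) = Add(21, Mul(1, 10)) = Add(21, 10) = 31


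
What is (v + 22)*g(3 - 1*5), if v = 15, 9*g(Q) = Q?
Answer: -74/9 ≈ -8.2222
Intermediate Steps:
g(Q) = Q/9
(v + 22)*g(3 - 1*5) = (15 + 22)*((3 - 1*5)/9) = 37*((3 - 5)/9) = 37*((⅑)*(-2)) = 37*(-2/9) = -74/9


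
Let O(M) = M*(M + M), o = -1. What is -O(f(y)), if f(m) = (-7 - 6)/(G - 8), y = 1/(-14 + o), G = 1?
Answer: -338/49 ≈ -6.8980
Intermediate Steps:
y = -1/15 (y = 1/(-14 - 1) = 1/(-15) = -1/15 ≈ -0.066667)
f(m) = 13/7 (f(m) = (-7 - 6)/(1 - 8) = -13/(-7) = -13*(-⅐) = 13/7)
O(M) = 2*M² (O(M) = M*(2*M) = 2*M²)
-O(f(y)) = -2*(13/7)² = -2*169/49 = -1*338/49 = -338/49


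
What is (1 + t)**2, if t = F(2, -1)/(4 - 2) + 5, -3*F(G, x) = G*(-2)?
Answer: 400/9 ≈ 44.444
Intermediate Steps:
F(G, x) = 2*G/3 (F(G, x) = -G*(-2)/3 = -(-2)*G/3 = 2*G/3)
t = 17/3 (t = ((2/3)*2)/(4 - 2) + 5 = (4/3)/2 + 5 = (1/2)*(4/3) + 5 = 2/3 + 5 = 17/3 ≈ 5.6667)
(1 + t)**2 = (1 + 17/3)**2 = (20/3)**2 = 400/9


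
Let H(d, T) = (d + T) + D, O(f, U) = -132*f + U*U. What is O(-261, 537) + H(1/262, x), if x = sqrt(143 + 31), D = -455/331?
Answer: 27995563883/86722 + sqrt(174) ≈ 3.2283e+5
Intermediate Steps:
O(f, U) = U**2 - 132*f (O(f, U) = -132*f + U**2 = U**2 - 132*f)
D = -455/331 (D = -455*1/331 = -455/331 ≈ -1.3746)
x = sqrt(174) ≈ 13.191
H(d, T) = -455/331 + T + d (H(d, T) = (d + T) - 455/331 = (T + d) - 455/331 = -455/331 + T + d)
O(-261, 537) + H(1/262, x) = (537**2 - 132*(-261)) + (-455/331 + sqrt(174) + 1/262) = (288369 + 34452) + (-455/331 + sqrt(174) + 1/262) = 322821 + (-118879/86722 + sqrt(174)) = 27995563883/86722 + sqrt(174)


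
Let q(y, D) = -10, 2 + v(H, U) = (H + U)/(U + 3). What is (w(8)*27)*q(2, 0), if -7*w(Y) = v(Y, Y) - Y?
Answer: -25380/77 ≈ -329.61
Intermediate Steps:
v(H, U) = -2 + (H + U)/(3 + U) (v(H, U) = -2 + (H + U)/(U + 3) = -2 + (H + U)/(3 + U))
w(Y) = Y/7 + 6/(7*(3 + Y)) (w(Y) = -((-6 + Y - Y)/(3 + Y) - Y)/7 = -(-6/(3 + Y) - Y)/7 = -(-Y - 6/(3 + Y))/7 = Y/7 + 6/(7*(3 + Y)))
(w(8)*27)*q(2, 0) = (((6 + 8*(3 + 8))/(7*(3 + 8)))*27)*(-10) = (((⅐)*(6 + 8*11)/11)*27)*(-10) = (((⅐)*(1/11)*(6 + 88))*27)*(-10) = (((⅐)*(1/11)*94)*27)*(-10) = ((94/77)*27)*(-10) = (2538/77)*(-10) = -25380/77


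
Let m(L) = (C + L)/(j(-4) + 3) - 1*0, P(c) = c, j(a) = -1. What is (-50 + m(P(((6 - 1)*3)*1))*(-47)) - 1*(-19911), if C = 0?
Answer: 39017/2 ≈ 19509.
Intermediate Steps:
m(L) = L/2 (m(L) = (0 + L)/(-1 + 3) - 1*0 = L/2 + 0 = L/2)
(-50 + m(P(((6 - 1)*3)*1))*(-47)) - 1*(-19911) = (-50 + ((((6 - 1)*3)*1)/2)*(-47)) - 1*(-19911) = (-50 + (((5*3)*1)/2)*(-47)) + 19911 = (-50 + ((15*1)/2)*(-47)) + 19911 = (-50 + ((½)*15)*(-47)) + 19911 = (-50 + (15/2)*(-47)) + 19911 = (-50 - 705/2) + 19911 = -805/2 + 19911 = 39017/2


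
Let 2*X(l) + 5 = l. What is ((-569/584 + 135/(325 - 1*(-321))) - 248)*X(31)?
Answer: -610026339/188632 ≈ -3233.9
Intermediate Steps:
X(l) = -5/2 + l/2
((-569/584 + 135/(325 - 1*(-321))) - 248)*X(31) = ((-569/584 + 135/(325 - 1*(-321))) - 248)*(-5/2 + (½)*31) = ((-569*1/584 + 135/(325 + 321)) - 248)*(-5/2 + 31/2) = ((-569/584 + 135/646) - 248)*13 = (-144367/188632 - 248)*13 = -46925103/188632*13 = -610026339/188632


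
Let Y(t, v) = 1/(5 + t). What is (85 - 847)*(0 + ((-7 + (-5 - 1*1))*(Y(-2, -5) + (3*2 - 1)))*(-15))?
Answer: -792480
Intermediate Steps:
(85 - 847)*(0 + ((-7 + (-5 - 1*1))*(Y(-2, -5) + (3*2 - 1)))*(-15)) = (85 - 847)*(0 + ((-7 + (-5 - 1*1))*(1/(5 - 2) + (3*2 - 1)))*(-15)) = -762*(0 + ((-7 + (-5 - 1))*(1/3 + (6 - 1)))*(-15)) = -762*(0 + ((-7 - 6)*(⅓ + 5))*(-15)) = -762*(0 - 13*16/3*(-15)) = -762*(0 - 208/3*(-15)) = -762*(0 + 1040) = -762*1040 = -792480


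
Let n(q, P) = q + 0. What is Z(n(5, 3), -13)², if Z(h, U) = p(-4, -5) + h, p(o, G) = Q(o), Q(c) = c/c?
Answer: 36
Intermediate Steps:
Q(c) = 1
p(o, G) = 1
n(q, P) = q
Z(h, U) = 1 + h
Z(n(5, 3), -13)² = (1 + 5)² = 6² = 36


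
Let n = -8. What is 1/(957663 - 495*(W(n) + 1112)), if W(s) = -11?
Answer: 1/412668 ≈ 2.4233e-6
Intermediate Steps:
1/(957663 - 495*(W(n) + 1112)) = 1/(957663 - 495*(-11 + 1112)) = 1/(957663 - 495*1101) = 1/(957663 - 544995) = 1/412668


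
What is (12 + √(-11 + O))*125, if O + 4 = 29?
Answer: 1500 + 125*√14 ≈ 1967.7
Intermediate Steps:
O = 25 (O = -4 + 29 = 25)
(12 + √(-11 + O))*125 = (12 + √(-11 + 25))*125 = (12 + √14)*125 = 1500 + 125*√14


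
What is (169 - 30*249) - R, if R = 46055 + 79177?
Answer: -132533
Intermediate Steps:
R = 125232
(169 - 30*249) - R = (169 - 30*249) - 1*125232 = (169 - 7470) - 125232 = -7301 - 125232 = -132533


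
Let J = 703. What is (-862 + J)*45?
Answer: -7155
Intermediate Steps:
(-862 + J)*45 = (-862 + 703)*45 = -159*45 = -7155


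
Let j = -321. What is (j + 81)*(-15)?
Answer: 3600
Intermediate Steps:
(j + 81)*(-15) = (-321 + 81)*(-15) = -240*(-15) = 3600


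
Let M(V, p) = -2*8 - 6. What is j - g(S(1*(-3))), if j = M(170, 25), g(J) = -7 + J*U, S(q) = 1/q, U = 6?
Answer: -13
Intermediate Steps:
M(V, p) = -22 (M(V, p) = -16 - 6 = -22)
g(J) = -7 + 6*J (g(J) = -7 + J*6 = -7 + 6*J)
j = -22
j - g(S(1*(-3))) = -22 - (-7 + 6/((1*(-3)))) = -22 - (-7 + 6/(-3)) = -22 - (-7 + 6*(-⅓)) = -22 - (-7 - 2) = -22 - 1*(-9) = -22 + 9 = -13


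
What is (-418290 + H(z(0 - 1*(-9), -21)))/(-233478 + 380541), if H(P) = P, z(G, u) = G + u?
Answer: -139434/49021 ≈ -2.8444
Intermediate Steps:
(-418290 + H(z(0 - 1*(-9), -21)))/(-233478 + 380541) = (-418290 + ((0 - 1*(-9)) - 21))/(-233478 + 380541) = (-418290 + ((0 + 9) - 21))/147063 = (-418290 + (9 - 21))*(1/147063) = (-418290 - 12)*(1/147063) = -418302*1/147063 = -139434/49021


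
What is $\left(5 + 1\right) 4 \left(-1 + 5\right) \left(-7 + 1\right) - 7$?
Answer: $-583$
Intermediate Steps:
$\left(5 + 1\right) 4 \left(-1 + 5\right) \left(-7 + 1\right) - 7 = 6 \cdot 4 \cdot 4 \left(-6\right) - 7 = 24 \left(-24\right) - 7 = -576 - 7 = -583$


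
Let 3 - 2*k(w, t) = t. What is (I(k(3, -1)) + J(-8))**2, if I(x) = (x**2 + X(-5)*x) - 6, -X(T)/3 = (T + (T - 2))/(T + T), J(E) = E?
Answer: 7396/25 ≈ 295.84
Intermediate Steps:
k(w, t) = 3/2 - t/2
X(T) = -3*(-2 + 2*T)/(2*T) (X(T) = -3*(T + (T - 2))/(T + T) = -3*(T + (-2 + T))/(2*T) = -3*(-2 + 2*T)*1/(2*T) = -3*(-2 + 2*T)/(2*T))
I(x) = -6 + x**2 - 18*x/5 (I(x) = (x**2 + (-3 + 3/(-5))*x) - 6 = (x**2 + (-3 + 3*(-1/5))*x) - 6 = (x**2 + (-3 - 3/5)*x) - 6 = (x**2 - 18*x/5) - 6 = -6 + x**2 - 18*x/5)
(I(k(3, -1)) + J(-8))**2 = ((-6 + (3/2 - 1/2*(-1))**2 - 18*(3/2 - 1/2*(-1))/5) - 8)**2 = ((-6 + (3/2 + 1/2)**2 - 18*(3/2 + 1/2)/5) - 8)**2 = ((-6 + 2**2 - 18/5*2) - 8)**2 = ((-6 + 4 - 36/5) - 8)**2 = (-46/5 - 8)**2 = (-86/5)**2 = 7396/25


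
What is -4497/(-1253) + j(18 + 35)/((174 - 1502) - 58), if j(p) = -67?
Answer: 902399/248094 ≈ 3.6373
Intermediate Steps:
-4497/(-1253) + j(18 + 35)/((174 - 1502) - 58) = -4497/(-1253) - 67/((174 - 1502) - 58) = -4497*(-1/1253) - 67/(-1328 - 58) = 4497/1253 - 67/(-1386) = 4497/1253 - 67*(-1/1386) = 4497/1253 + 67/1386 = 902399/248094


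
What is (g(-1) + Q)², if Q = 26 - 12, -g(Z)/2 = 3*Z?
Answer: 400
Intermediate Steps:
g(Z) = -6*Z
Q = 14
(g(-1) + Q)² = (-6*(-1) + 14)² = (6 + 14)² = 20² = 400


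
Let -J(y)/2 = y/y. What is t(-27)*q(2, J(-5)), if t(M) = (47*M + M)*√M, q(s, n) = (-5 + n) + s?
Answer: 19440*I*√3 ≈ 33671.0*I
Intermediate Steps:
J(y) = -2 (J(y) = -2*y/y = -2*1 = -2)
q(s, n) = -5 + n + s
t(M) = 48*M^(3/2) (t(M) = (48*M)*√M = 48*M^(3/2))
t(-27)*q(2, J(-5)) = (48*(-27)^(3/2))*(-5 - 2 + 2) = (48*(-81*I*√3))*(-5) = -3888*I*√3*(-5) = 19440*I*√3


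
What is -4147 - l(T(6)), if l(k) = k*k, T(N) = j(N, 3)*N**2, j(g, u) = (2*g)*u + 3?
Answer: -1975363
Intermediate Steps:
j(g, u) = 3 + 2*g*u (j(g, u) = 2*g*u + 3 = 3 + 2*g*u)
T(N) = N**2*(3 + 6*N) (T(N) = (3 + 2*N*3)*N**2 = (3 + 6*N)*N**2 = N**2*(3 + 6*N))
l(k) = k**2
-4147 - l(T(6)) = -4147 - (6**2*(3 + 6*6))**2 = -4147 - (36*(3 + 36))**2 = -4147 - (36*39)**2 = -4147 - 1*1404**2 = -4147 - 1*1971216 = -4147 - 1971216 = -1975363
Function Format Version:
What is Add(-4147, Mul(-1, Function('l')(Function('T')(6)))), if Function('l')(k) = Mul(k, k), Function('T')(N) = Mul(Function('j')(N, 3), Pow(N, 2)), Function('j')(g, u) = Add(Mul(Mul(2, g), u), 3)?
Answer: -1975363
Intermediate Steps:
Function('j')(g, u) = Add(3, Mul(2, g, u)) (Function('j')(g, u) = Add(Mul(2, g, u), 3) = Add(3, Mul(2, g, u)))
Function('T')(N) = Mul(Pow(N, 2), Add(3, Mul(6, N))) (Function('T')(N) = Mul(Add(3, Mul(2, N, 3)), Pow(N, 2)) = Mul(Add(3, Mul(6, N)), Pow(N, 2)) = Mul(Pow(N, 2), Add(3, Mul(6, N))))
Function('l')(k) = Pow(k, 2)
Add(-4147, Mul(-1, Function('l')(Function('T')(6)))) = Add(-4147, Mul(-1, Pow(Mul(Pow(6, 2), Add(3, Mul(6, 6))), 2))) = Add(-4147, Mul(-1, Pow(Mul(36, Add(3, 36)), 2))) = Add(-4147, Mul(-1, Pow(Mul(36, 39), 2))) = Add(-4147, Mul(-1, Pow(1404, 2))) = Add(-4147, Mul(-1, 1971216)) = Add(-4147, -1971216) = -1975363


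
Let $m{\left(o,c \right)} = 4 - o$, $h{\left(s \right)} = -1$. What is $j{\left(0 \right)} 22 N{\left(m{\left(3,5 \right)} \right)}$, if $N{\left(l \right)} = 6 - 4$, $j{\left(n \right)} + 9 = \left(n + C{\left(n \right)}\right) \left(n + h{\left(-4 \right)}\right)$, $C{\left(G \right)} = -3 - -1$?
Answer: $-308$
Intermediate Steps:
$C{\left(G \right)} = -2$ ($C{\left(G \right)} = -3 + 1 = -2$)
$j{\left(n \right)} = -9 + \left(-1 + n\right) \left(-2 + n\right)$ ($j{\left(n \right)} = -9 + \left(n - 2\right) \left(n - 1\right) = -9 + \left(-2 + n\right) \left(-1 + n\right) = -9 + \left(-1 + n\right) \left(-2 + n\right)$)
$N{\left(l \right)} = 2$ ($N{\left(l \right)} = 6 - 4 = 2$)
$j{\left(0 \right)} 22 N{\left(m{\left(3,5 \right)} \right)} = \left(-7 + 0^{2} - 0\right) 22 \cdot 2 = \left(-7 + 0 + 0\right) 22 \cdot 2 = \left(-7\right) 22 \cdot 2 = \left(-154\right) 2 = -308$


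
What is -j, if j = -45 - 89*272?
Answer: 24253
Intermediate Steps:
j = -24253 (j = -45 - 24208 = -24253)
-j = -1*(-24253) = 24253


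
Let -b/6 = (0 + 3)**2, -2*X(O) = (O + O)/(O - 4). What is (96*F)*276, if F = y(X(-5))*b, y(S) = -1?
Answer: 1430784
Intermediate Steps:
X(O) = -O/(-4 + O) (X(O) = -(O + O)/(2*(O - 4)) = -2*O/(2*(-4 + O)) = -O/(-4 + O))
b = -54 (b = -6*(0 + 3)**2 = -6*3**2 = -6*9 = -54)
F = 54 (F = -1*(-54) = 54)
(96*F)*276 = (96*54)*276 = 5184*276 = 1430784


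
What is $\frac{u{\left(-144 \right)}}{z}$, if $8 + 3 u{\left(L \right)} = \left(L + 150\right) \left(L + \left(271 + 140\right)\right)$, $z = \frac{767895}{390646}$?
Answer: $\frac{622689724}{2303685} \approx 270.3$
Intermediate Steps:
$z = \frac{767895}{390646}$ ($z = 767895 \cdot \frac{1}{390646} = \frac{767895}{390646} \approx 1.9657$)
$u{\left(L \right)} = - \frac{8}{3} + \frac{\left(150 + L\right) \left(411 + L\right)}{3}$ ($u{\left(L \right)} = - \frac{8}{3} + \frac{\left(L + 150\right) \left(L + \left(271 + 140\right)\right)}{3} = - \frac{8}{3} + \frac{\left(150 + L\right) \left(L + 411\right)}{3} = - \frac{8}{3} + \frac{\left(150 + L\right) \left(411 + L\right)}{3}$)
$\frac{u{\left(-144 \right)}}{z} = \frac{\frac{61642}{3} + 187 \left(-144\right) + \frac{\left(-144\right)^{2}}{3}}{\frac{767895}{390646}} = \left(\frac{61642}{3} - 26928 + \frac{1}{3} \cdot 20736\right) \frac{390646}{767895} = \left(\frac{61642}{3} - 26928 + 6912\right) \frac{390646}{767895} = \frac{1594}{3} \cdot \frac{390646}{767895} = \frac{622689724}{2303685}$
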